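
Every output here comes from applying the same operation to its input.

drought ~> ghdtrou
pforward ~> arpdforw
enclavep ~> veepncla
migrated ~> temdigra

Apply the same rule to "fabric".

Each output is the input with this applied: swap the first and last characters, then move the last 3 characters to the front (rotate right by 3).
For "fabric", step one produces "cabrif"; step two turns that into "rifcab".

rifcab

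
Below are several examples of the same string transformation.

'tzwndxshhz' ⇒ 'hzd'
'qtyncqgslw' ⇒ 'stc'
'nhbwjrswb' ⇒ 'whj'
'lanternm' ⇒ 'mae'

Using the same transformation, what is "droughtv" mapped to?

vrg

In each case the input is transformed by: keep one character in every 3, starting at position 2 (positions 2nd, 5th, 8th, ...), then move the last character to the front.
For "droughtv", step one produces "rgv"; step two turns that into "vrg".
(Check on "nhbwjrswb": → "hjw" → "whj" ✓)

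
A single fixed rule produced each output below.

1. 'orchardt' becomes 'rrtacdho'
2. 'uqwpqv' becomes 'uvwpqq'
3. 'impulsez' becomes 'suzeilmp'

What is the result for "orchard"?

Each output is the input with this applied: sort the characters into alphabetical order, then move the last 3 characters to the front (rotate right by 3).
Starting from "orchard": after the first operation, "acdhorr"; after the second, "orracdh".
(Check on "impulsez": → "eilmpsuz" → "suzeilmp" ✓)

orracdh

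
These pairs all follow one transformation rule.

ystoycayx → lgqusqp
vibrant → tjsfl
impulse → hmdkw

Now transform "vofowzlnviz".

xgordfnar

The rule is to shift every letter 8 places backward in the alphabet (wrapping around), then delete the first 2 characters.
Working it through for "vofowzlnviz": intermediate "ngxgordfnar", final "xgordfnar".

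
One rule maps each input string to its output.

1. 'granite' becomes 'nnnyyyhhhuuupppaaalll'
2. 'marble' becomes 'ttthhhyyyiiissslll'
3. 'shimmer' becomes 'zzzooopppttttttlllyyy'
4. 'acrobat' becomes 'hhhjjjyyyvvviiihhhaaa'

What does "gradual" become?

The rule is to repeat every character 3 times, then shift every letter 7 places forward in the alphabet (wrapping around).
Applying both steps to "gradual": "gggrrraaaddduuuaaalll", then "nnnyyyhhhkkkbbbhhhsss".

nnnyyyhhhkkkbbbhhhsss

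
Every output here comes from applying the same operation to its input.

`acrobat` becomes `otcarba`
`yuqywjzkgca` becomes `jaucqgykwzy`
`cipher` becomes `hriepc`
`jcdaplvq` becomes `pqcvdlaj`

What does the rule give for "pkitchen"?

cnkeihtp

Each output is the input with this applied: take characters alternately from the front and the back (1st, last, 2nd, 2nd-last, ...), then swap the first and last characters.
"pkitchen" → "pnkeihtc" → "cnkeihtp".
(Check on "yuqywjzkgca": → "yaucqgykwzj" → "jaucqgykwzy" ✓)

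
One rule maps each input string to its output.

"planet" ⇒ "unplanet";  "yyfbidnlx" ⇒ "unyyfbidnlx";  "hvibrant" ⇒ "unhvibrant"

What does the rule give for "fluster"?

The rule is to prepend "un".
Doing the same to "fluster": "unfluster".

unfluster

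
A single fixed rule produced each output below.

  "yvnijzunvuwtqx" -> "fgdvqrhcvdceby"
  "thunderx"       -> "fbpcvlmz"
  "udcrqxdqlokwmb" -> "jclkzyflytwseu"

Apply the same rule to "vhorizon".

vdpwzqhw

The rule is to shift every letter 8 places forward in the alphabet (wrapping around), then move the last character to the front.
Starting from "vhorizon": after the first operation, "dpwzqhwv"; after the second, "vdpwzqhw".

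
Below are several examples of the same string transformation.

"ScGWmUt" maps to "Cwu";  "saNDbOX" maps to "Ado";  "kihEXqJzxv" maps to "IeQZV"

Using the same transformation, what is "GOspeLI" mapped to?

The transformation: flip the case of every letter, then keep every other character starting from the second (positions 2nd, 4th, 6th, ...).
"GOspeLI" → "goSPEli" → "oPl".
(Check on "kihEXqJzxv": → "KIHexQjZXV" → "IeQZV" ✓)

oPl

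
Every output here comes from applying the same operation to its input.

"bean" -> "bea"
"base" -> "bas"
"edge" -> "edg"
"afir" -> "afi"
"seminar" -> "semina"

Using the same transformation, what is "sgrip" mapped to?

Rule — delete the last character.
So "sgrip" becomes "sgri".

sgri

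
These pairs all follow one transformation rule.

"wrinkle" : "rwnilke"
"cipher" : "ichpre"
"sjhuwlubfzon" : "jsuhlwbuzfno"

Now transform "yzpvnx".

What's happening: swap each adjacent pair of characters (1↔2, 3↔4, ...).
For "yzpvnx" the result is "zyvpxn".

zyvpxn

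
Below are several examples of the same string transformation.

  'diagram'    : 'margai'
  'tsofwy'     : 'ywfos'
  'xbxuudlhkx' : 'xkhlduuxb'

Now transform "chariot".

toirah

The transformation: delete the first character, then reverse the string.
"chariot" → "hariot" → "toirah".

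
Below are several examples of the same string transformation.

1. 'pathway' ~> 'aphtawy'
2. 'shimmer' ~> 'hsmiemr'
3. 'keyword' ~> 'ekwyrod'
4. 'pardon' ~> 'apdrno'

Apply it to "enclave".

The transformation: swap each adjacent pair of characters (1↔2, 3↔4, ...).
For "enclave" the result is "nelcvae".

nelcvae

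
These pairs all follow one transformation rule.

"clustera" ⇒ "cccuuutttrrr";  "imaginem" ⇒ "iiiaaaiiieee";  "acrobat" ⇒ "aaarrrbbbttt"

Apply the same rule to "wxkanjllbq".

What's happening: keep every other character starting from the first (positions 1st, 3rd, 5th, ...), then repeat every character 3 times.
On "wxkanjllbq": the first step gives "wknlb", and the second then gives "wwwkkknnnlllbbb".
(Check on "imaginem": → "iaie" → "iiiaaaiiieee" ✓)

wwwkkknnnlllbbb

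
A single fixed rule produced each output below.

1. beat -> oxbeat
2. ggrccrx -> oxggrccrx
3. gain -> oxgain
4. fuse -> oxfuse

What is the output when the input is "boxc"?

oxboxc

The transformation: prepend "ox".
So "boxc" becomes "oxboxc".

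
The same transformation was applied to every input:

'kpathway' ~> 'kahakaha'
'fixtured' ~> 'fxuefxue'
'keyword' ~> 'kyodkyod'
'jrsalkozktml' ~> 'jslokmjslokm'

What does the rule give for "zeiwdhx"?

Rule — keep every other character starting from the first (positions 1st, 3rd, 5th, ...), then write the whole string twice.
For "zeiwdhx", step one produces "zidx"; step two turns that into "zidxzidx".

zidxzidx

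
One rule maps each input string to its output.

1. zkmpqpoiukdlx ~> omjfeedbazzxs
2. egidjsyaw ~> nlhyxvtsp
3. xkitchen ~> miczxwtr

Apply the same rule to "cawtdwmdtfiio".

Each output is the input with this applied: sort the characters into reverse alphabetical order, then shift every letter 11 places backward in the alphabet (wrapping around).
For "cawtdwmdtfiio", step one produces "wwttomiifddca"; step two turns that into "lliidbxxussrp".
(Check on "zkmpqpoiukdlx": → "zxuqppomlkkid" → "omjfeedbazzxs" ✓)

lliidbxxussrp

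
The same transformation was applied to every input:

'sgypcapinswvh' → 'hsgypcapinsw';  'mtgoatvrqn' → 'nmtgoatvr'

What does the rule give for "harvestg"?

The transformation: move the last 2 characters to the front (rotate right by 2), then delete the first character.
Doing the same to "harvestg": "gharves".

gharves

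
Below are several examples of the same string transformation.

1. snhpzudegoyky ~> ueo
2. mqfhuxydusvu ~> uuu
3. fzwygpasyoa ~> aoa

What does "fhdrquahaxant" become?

The rule is to keep only the vowels.
Applying that to "fhdrquahaxant" gives "uaaa".

uaaa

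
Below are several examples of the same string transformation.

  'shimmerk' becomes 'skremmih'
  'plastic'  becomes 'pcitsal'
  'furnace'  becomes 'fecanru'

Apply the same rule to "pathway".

pyawhta

What's happening: move the first character to the end, then reverse the string.
Working it through for "pathway": intermediate "athwayp", final "pyawhta".
(Check on "plastic": → "lasticp" → "pcitsal" ✓)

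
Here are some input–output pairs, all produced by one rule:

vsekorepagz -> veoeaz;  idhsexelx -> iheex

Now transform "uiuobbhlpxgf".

Looking at the pairs, the operation is to keep every other character starting from the first (positions 1st, 3rd, 5th, ...).
Doing the same to "uiuobbhlpxgf": "uubhpg".

uubhpg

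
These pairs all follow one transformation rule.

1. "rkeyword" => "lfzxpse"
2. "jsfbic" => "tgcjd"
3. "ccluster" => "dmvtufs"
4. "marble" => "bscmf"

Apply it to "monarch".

pobsdi

The rule is to shift every letter 1 place forward in the alphabet (wrapping around), then delete the first character.
Starting from "monarch": after the first operation, "npobsdi"; after the second, "pobsdi".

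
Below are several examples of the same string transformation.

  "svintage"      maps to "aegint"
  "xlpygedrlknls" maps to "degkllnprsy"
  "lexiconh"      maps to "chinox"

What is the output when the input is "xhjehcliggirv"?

The pattern: delete the first 2 characters, then sort the characters into alphabetical order.
Working it through for "xhjehcliggirv": intermediate "jehcliggirv", final "cegghiijlrv".

cegghiijlrv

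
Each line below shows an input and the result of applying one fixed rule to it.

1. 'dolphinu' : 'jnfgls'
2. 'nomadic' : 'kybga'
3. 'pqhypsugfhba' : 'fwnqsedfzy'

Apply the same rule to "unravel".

The pattern: delete the first 2 characters, then shift every letter 2 places backward in the alphabet (wrapping around).
Applying both steps to "unravel": "ravel", then "pytcj".

pytcj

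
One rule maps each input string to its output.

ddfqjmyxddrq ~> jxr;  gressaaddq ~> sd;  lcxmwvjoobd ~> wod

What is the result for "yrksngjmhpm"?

Rule — delete the first 3 characters, then keep one character in every 3, starting at position 2 (positions 2nd, 5th, 8th, ...).
"yrksngjmhpm" → "sngjmhpm" → "nmm".

nmm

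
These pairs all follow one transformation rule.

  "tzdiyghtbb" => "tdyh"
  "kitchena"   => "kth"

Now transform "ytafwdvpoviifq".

The rule is to delete the last 3 characters, then keep every other character starting from the first (positions 1st, 3rd, 5th, ...).
"ytafwdvpoviifq" → "yawvoi".

yawvoi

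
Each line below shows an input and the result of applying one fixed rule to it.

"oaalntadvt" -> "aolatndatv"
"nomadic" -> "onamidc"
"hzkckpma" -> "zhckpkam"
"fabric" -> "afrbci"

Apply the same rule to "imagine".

miganie

Rule — swap each adjacent pair of characters (1↔2, 3↔4, ...).
For "imagine" the result is "miganie".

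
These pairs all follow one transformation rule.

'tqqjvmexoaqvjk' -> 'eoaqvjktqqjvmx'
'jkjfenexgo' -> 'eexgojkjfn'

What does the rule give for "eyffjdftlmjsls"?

flmjslseyffjdt

The pattern: swap the front and back halves of the string, then swap the first and last characters.
For "eyffjdftlmjsls", step one produces "tlmjslseyffjdf"; step two turns that into "flmjslseyffjdt".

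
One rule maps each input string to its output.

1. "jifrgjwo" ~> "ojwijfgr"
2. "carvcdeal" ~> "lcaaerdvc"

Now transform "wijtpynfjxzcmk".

In each case the input is transformed by: reverse the string, then take characters alternately from the front and the back (1st, last, 2nd, 2nd-last, ...).
For "wijtpynfjxzcmk", step one produces "kmczxjfnyptjiw"; step two turns that into "kwmicjztxpjyfn".

kwmicjztxpjyfn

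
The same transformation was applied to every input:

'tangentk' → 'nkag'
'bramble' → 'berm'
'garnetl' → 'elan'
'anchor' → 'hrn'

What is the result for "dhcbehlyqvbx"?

In each case the input is transformed by: move the last 3 characters to the front (rotate right by 3), then keep every other character starting from the first (positions 1st, 3rd, 5th, ...).
For "dhcbehlyqvbx", step one produces "vbxdhcbehlyq"; step two turns that into "vxhbhy".

vxhbhy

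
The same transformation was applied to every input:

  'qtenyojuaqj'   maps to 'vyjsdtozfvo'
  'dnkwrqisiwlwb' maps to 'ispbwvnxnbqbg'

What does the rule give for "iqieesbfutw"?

The rule is to shift every letter 5 places forward in the alphabet (wrapping around).
So "iqieesbfutw" becomes "nvnjjxgkzyb".

nvnjjxgkzyb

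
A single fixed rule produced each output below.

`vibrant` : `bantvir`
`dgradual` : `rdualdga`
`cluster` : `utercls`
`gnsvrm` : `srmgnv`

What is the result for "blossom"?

osombls

Each output is the input with this applied: move the first 3 characters to the end (rotate left by 3), then swap the first and last characters.
Starting from "blossom": after the first operation, "ssomblo"; after the second, "osombls".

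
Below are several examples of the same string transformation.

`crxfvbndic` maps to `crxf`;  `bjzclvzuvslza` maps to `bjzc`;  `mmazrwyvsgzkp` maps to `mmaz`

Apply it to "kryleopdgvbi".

Each output is the input with this applied: keep only the first 4 characters.
For "kryleopdgvbi" the result is "kryl".

kryl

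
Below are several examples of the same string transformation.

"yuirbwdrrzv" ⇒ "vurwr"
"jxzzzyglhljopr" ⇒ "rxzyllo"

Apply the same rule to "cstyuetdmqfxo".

osyedq

Each output is the input with this applied: move the last 2 characters to the front (rotate right by 2), then keep every other character starting from the second (positions 2nd, 4th, 6th, ...).
Working it through for "cstyuetdmqfxo": intermediate "xocstyuetdmqf", final "osyedq".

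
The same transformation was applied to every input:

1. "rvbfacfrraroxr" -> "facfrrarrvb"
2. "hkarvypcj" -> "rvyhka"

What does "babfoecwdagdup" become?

foecwdagbab

Rule — delete the last 3 characters, then move the first 3 characters to the end (rotate left by 3).
Starting from "babfoecwdagdup": after the first operation, "babfoecwdag"; after the second, "foecwdagbab".
(Check on "rvbfacfrraroxr": → "rvbfacfrrar" → "facfrrarrvb" ✓)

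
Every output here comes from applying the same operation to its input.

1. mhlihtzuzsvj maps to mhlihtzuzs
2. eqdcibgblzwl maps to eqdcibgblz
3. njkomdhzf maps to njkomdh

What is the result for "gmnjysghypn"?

Rule — delete the last 2 characters.
On "gmnjysghypn" that produces "gmnjysghy".

gmnjysghy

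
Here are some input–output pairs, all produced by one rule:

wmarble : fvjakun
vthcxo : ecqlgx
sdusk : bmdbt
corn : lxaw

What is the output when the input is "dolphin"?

Each output is the input with this applied: shift every letter 9 places forward in the alphabet (wrapping around).
"dolphin" → "mxuyqrw".

mxuyqrw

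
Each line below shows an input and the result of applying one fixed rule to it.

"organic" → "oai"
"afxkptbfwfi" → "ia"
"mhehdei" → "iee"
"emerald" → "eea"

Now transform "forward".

What's happening: move the last character to the front, then keep only the vowels.
"forward" → "dforwar" → "oa".

oa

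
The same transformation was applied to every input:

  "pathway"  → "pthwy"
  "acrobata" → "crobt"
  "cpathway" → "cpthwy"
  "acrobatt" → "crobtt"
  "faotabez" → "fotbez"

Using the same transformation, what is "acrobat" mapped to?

crobt

Rule — remove every "a".
So "acrobat" becomes "crobt".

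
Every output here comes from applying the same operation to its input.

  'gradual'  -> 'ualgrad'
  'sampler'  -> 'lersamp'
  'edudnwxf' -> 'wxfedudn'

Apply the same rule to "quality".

Rule — move the last 3 characters to the front (rotate right by 3).
So "quality" becomes "ityqual".

ityqual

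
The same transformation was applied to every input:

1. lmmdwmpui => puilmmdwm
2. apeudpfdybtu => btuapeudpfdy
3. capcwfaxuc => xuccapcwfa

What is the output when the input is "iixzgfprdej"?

dejiixzgfpr

What's happening: move the last 3 characters to the front (rotate right by 3).
Applying that to "iixzgfprdej" gives "dejiixzgfpr".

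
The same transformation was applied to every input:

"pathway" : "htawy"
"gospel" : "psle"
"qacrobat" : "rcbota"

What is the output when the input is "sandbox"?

The pattern: swap each adjacent pair of characters (1↔2, 3↔4, ...), then delete the first 2 characters.
"sandbox" → "asdnobx" → "dnobx".

dnobx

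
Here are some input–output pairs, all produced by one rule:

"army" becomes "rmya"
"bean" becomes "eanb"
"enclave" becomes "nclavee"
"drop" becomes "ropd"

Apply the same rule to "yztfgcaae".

ztfgcaaey

In each case the input is transformed by: move the first character to the end.
Doing the same to "yztfgcaae": "ztfgcaaey".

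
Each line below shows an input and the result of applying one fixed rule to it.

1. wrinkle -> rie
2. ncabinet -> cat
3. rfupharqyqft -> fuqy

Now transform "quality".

The pattern: swap each adjacent pair of characters (1↔2, 3↔4, ...), then keep one character in every 3, starting at position 1 (positions 1st, 4th, 7th, ...).
For "quality", step one produces "uqlatiy"; step two turns that into "uay".

uay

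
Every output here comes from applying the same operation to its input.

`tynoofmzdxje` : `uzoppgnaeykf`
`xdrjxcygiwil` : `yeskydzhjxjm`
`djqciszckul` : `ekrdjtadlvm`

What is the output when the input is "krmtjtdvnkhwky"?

The pattern: shift every letter 1 place forward in the alphabet (wrapping around).
"krmtjtdvnkhwky" → "lsnukuewolixlz".

lsnukuewolixlz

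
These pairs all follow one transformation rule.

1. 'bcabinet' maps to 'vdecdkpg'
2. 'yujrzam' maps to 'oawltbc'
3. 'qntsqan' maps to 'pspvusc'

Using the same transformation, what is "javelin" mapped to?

Each output is the input with this applied: move the last character to the front, then shift every letter 2 places forward in the alphabet (wrapping around).
On "javelin" that produces "plcxgnk".

plcxgnk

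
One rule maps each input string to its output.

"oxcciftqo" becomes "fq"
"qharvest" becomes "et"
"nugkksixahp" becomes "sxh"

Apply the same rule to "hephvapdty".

ady

The rule is to keep every other character starting from the second (positions 2nd, 4th, 6th, ...), then delete the first 2 characters.
Applying both steps to "hephvapdty": "ehady", then "ady".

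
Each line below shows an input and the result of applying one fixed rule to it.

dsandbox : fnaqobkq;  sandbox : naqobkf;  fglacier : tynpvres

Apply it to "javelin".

niryvaw

The transformation: shift every letter 13 places forward in the alphabet (wrapping around) — i.e. ROT13, then move the first character to the end.
"javelin" → "wniryva" → "niryvaw".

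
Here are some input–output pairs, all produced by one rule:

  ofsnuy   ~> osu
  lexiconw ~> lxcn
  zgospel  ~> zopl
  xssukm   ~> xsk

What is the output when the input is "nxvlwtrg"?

nvwr

Rule — keep every other character starting from the first (positions 1st, 3rd, 5th, ...).
Doing the same to "nxvlwtrg": "nvwr".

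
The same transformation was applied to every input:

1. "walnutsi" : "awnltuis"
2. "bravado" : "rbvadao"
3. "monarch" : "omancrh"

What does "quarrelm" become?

What's happening: swap each adjacent pair of characters (1↔2, 3↔4, ...).
So "quarrelm" becomes "uqraerml".

uqraerml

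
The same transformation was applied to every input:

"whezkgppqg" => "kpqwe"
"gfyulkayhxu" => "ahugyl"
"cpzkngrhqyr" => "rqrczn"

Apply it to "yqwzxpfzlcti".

fltywx

The transformation: keep every other character starting from the first (positions 1st, 3rd, 5th, ...), then move the last 3 characters to the front (rotate right by 3).
For "yqwzxpfzlcti", step one produces "ywxflt"; step two turns that into "fltywx".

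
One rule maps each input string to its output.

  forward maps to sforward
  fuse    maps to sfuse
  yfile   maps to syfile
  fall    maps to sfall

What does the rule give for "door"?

What's happening: prepend "s".
"door" → "sdoor".

sdoor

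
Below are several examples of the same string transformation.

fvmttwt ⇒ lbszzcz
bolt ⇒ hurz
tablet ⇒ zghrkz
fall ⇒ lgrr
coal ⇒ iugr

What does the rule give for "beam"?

The transformation: shift every letter 6 places forward in the alphabet (wrapping around).
So "beam" becomes "hkgs".

hkgs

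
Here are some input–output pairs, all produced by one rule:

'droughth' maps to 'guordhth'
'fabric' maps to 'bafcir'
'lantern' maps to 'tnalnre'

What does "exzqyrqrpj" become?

The rule is to reverse the string, then move the first 3 characters to the end (rotate left by 3).
Starting from "exzqyrqrpj": after the first operation, "jprqryqzxe"; after the second, "qryqzxejpr".

qryqzxejpr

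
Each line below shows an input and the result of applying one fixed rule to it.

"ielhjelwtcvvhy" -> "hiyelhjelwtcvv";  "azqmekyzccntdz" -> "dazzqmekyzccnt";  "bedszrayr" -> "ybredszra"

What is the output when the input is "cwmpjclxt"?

The transformation: swap the first and last characters, then move the last 2 characters to the front (rotate right by 2).
"cwmpjclxt" → "twmpjclxc" → "xctwmpjcl".
(Check on "azqmekyzccntdz": → "zzqmekyzccntda" → "dazzqmekyzccnt" ✓)

xctwmpjcl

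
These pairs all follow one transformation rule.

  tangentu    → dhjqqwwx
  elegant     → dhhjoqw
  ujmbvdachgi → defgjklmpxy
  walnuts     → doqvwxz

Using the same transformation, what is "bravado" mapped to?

ddegruy

In each case the input is transformed by: shift every letter 3 places forward in the alphabet (wrapping around), then sort the characters into alphabetical order.
Working it through for "bravado": intermediate "eudydgr", final "ddegruy".
(Check on "tangentu": → "wdqjhqwx" → "dhjqqwwx" ✓)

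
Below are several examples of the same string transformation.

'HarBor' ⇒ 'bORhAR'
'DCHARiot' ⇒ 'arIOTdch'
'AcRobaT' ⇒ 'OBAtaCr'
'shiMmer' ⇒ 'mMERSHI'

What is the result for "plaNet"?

nETPLA

The rule is to flip the case of every letter, then move the first 3 characters to the end (rotate left by 3).
For "plaNet", step one produces "PLAnET"; step two turns that into "nETPLA".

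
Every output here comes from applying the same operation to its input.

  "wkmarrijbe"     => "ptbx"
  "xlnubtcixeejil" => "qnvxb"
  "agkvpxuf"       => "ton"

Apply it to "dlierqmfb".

wxf

Rule — keep one character in every 3, starting at position 1 (positions 1st, 4th, 7th, ...), then shift every letter 7 places backward in the alphabet (wrapping around).
For "dlierqmfb", step one produces "dem"; step two turns that into "wxf".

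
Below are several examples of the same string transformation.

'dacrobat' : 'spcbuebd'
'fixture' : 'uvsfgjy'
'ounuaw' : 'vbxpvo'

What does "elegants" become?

hboutfmf

The pattern: shift every letter 1 place forward in the alphabet (wrapping around), then move the first 3 characters to the end (rotate left by 3).
Applying that to "elegants" gives "hboutfmf".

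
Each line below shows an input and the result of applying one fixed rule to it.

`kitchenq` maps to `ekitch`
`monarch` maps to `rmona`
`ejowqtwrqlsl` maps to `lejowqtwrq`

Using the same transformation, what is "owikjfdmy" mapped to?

In each case the input is transformed by: delete the last 2 characters, then move the last character to the front.
On "owikjfdmy": the first step gives "owikjfd", and the second then gives "dowikjf".

dowikjf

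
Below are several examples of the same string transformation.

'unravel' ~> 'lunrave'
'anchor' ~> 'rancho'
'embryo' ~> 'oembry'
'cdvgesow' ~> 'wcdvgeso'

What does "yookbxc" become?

cyookbx

Each output is the input with this applied: move the last character to the front.
Doing the same to "yookbxc": "cyookbx".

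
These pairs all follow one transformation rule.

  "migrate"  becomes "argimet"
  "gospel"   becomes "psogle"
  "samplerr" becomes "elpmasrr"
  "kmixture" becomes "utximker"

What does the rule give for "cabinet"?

nibacte

In each case the input is transformed by: reverse the string, then move the first 2 characters to the end (rotate left by 2).
Applying both steps to "cabinet": "tenibac", then "nibacte".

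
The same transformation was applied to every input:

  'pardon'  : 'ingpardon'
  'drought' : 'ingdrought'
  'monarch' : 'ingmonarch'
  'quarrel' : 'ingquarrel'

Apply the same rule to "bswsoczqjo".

ingbswsoczqjo

The transformation: prepend "ing".
So "bswsoczqjo" becomes "ingbswsoczqjo".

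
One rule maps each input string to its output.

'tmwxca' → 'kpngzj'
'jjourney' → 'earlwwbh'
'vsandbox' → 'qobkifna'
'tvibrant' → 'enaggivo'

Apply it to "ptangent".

Each output is the input with this applied: swap the front and back halves of the string, then shift every letter 13 places forward in the alphabet (wrapping around) — i.e. ROT13.
For "ptangent", step one produces "gentptan"; step two turns that into "tragcgna".

tragcgna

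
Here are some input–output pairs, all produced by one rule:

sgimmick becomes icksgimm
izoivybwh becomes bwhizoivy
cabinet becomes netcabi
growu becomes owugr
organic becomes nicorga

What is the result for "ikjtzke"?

In each case the input is transformed by: move the last 3 characters to the front (rotate right by 3).
For "ikjtzke" the result is "zkeikjt".

zkeikjt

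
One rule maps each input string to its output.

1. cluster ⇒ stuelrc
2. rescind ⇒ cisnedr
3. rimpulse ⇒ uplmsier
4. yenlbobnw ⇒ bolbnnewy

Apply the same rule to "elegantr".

agnetlre

The rule is to take characters alternately from the front and the back (1st, last, 2nd, 2nd-last, ...), then reverse the string.
On "elegantr" that produces "agnetlre".
(Check on "rescind": → "rdensic" → "cisnedr" ✓)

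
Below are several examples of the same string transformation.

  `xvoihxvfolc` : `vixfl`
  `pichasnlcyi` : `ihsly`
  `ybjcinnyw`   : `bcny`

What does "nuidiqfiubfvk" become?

Each output is the input with this applied: keep every other character starting from the second (positions 2nd, 4th, 6th, ...).
On "nuidiqfiubfvk" that produces "udqibv".

udqibv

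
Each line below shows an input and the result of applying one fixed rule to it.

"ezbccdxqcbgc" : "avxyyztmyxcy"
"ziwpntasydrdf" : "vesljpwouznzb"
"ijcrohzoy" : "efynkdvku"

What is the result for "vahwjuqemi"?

rwdsfqmaie

Looking at the pairs, the operation is to shift every letter 4 places backward in the alphabet (wrapping around).
For "vahwjuqemi" the result is "rwdsfqmaie".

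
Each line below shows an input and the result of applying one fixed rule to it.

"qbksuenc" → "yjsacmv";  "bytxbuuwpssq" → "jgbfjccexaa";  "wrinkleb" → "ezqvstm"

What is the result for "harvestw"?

What's happening: shift every letter 8 places forward in the alphabet (wrapping around), then delete the last character.
For "harvestw", step one produces "pizdmabe"; step two turns that into "pizdmab".

pizdmab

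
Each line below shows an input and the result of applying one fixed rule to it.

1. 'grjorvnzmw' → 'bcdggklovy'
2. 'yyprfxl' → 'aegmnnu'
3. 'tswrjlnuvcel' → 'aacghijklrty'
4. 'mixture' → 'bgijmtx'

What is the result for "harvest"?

ghikptw

Each output is the input with this applied: shift every letter 11 places backward in the alphabet (wrapping around), then sort the characters into alphabetical order.
"harvest" → "ghikptw".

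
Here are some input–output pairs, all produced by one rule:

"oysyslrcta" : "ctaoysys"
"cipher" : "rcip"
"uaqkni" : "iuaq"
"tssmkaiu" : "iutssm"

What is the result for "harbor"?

rhar

The rule is to swap the front and back halves of the string, then delete the first 2 characters.
On "harbor": the first step gives "borhar", and the second then gives "rhar".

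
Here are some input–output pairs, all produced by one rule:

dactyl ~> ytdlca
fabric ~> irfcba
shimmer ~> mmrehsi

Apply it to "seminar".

The transformation: move the first 3 characters to the end (rotate left by 3), then swap each adjacent pair of characters (1↔2, 3↔4, ...).
On "seminar": the first step gives "inarsem", and the second then gives "niraesm".
(Check on "fabric": → "ricfab" → "irfcba" ✓)

niraesm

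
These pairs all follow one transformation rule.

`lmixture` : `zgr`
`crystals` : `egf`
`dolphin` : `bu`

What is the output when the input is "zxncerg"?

Looking at the pairs, the operation is to shift every letter 13 places forward in the alphabet (wrapping around) — i.e. ROT13, then keep one character in every 3, starting at position 2 (positions 2nd, 5th, 8th, ...).
Starting from "zxncerg": after the first operation, "mkapret"; after the second, "kr".

kr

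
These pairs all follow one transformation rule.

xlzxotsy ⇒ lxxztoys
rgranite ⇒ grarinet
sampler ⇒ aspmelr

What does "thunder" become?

htnuedr

Rule — swap each adjacent pair of characters (1↔2, 3↔4, ...).
"thunder" → "htnuedr".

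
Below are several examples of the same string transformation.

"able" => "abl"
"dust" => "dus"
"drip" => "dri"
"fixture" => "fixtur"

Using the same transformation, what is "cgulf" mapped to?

The pattern: delete the last character.
Applying that to "cgulf" gives "cgul".

cgul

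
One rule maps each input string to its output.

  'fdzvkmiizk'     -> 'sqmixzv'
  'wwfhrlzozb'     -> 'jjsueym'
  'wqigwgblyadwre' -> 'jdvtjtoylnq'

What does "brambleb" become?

oenzo

What's happening: delete the last 3 characters, then shift every letter 13 places forward in the alphabet (wrapping around) — i.e. ROT13.
Starting from "brambleb": after the first operation, "bramb"; after the second, "oenzo".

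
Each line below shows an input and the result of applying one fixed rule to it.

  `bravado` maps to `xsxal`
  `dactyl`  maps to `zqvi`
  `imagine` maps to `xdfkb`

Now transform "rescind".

Each output is the input with this applied: delete the first 2 characters, then shift every letter 3 places backward in the alphabet (wrapping around).
Applying both steps to "rescind": "scind", then "pzfka".

pzfka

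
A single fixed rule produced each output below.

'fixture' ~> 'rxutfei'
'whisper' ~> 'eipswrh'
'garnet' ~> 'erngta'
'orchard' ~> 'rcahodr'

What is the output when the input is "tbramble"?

The transformation: take characters alternately from the front and the back (1st, last, 2nd, 2nd-last, ...), then move the first 3 characters to the end (rotate left by 3).
Starting from "tbramble": after the first operation, "teblrbam"; after the second, "lrbamteb".

lrbamteb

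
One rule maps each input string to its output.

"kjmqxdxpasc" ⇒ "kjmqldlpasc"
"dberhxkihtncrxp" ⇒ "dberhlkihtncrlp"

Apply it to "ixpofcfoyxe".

ilpofcfoyle

Rule — replace every "x" with "l".
So "ixpofcfoyxe" becomes "ilpofcfoyle".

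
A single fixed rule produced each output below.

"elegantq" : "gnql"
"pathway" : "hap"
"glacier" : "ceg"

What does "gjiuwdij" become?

What's happening: move the first 2 characters to the end (rotate left by 2), then keep every other character starting from the second (positions 2nd, 4th, 6th, ...).
Working it through for "gjiuwdij": intermediate "iuwdijgj", final "udjj".

udjj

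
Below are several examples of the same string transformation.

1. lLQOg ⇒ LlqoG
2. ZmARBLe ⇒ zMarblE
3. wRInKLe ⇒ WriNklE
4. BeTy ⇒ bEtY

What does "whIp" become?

WHiP

What's happening: flip the case of every letter.
For "whIp" the result is "WHiP".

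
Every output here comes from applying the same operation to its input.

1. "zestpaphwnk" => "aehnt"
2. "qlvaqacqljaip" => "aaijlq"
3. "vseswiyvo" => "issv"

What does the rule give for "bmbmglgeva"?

aelmm

The pattern: keep every other character starting from the second (positions 2nd, 4th, 6th, ...), then sort the characters into alphabetical order.
Applying both steps to "bmbmglgeva": "mmlea", then "aelmm".
(Check on "qlvaqacqljaip": → "laaqji" → "aaijlq" ✓)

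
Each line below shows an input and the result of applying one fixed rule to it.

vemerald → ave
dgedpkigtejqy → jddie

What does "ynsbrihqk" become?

hyb

What's happening: move the last 3 characters to the front (rotate right by 3), then keep one character in every 3, starting at position 1 (positions 1st, 4th, 7th, ...).
Working it through for "ynsbrihqk": intermediate "hqkynsbri", final "hyb".
(Check on "dgedpkigtejqy": → "jqydgedpkigte" → "jddie" ✓)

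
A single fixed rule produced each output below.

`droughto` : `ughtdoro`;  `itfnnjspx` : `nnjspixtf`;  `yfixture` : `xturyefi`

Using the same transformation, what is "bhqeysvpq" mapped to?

Rule — swap the first and last characters, then move the first 3 characters to the end (rotate left by 3).
Starting from "bhqeysvpq": after the first operation, "qhqeysvpb"; after the second, "eysvpbqhq".

eysvpbqhq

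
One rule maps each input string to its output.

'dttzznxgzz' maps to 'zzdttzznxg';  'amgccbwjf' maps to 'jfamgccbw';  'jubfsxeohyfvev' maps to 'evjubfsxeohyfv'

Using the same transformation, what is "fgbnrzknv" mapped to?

nvfgbnrzk

The transformation: move the last 2 characters to the front (rotate right by 2).
"fgbnrzknv" → "nvfgbnrzk".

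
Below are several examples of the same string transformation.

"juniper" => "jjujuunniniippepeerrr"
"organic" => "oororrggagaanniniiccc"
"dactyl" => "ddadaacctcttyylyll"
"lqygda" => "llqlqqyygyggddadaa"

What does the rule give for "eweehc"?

The pattern: repeat every character 3 times, then swap each adjacent pair of characters (1↔2, 3↔4, ...).
Applying both steps to "eweehc": "eeewwweeeeeehhhccc", then "eewewweeeeeehhchcc".

eewewweeeeeehhchcc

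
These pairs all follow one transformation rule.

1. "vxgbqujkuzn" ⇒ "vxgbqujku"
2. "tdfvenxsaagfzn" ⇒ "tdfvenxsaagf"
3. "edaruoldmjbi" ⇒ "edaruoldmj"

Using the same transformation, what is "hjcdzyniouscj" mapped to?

The transformation: delete the last 2 characters.
Applying that to "hjcdzyniouscj" gives "hjcdzynious".

hjcdzynious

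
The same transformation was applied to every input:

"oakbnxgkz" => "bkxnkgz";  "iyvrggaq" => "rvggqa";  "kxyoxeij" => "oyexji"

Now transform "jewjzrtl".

Looking at the pairs, the operation is to swap each adjacent pair of characters (1↔2, 3↔4, ...), then delete the first 2 characters.
"jewjzrtl" → "ejjwrzlt" → "jwrzlt".
(Check on "iyvrggaq": → "yirvggqa" → "rvggqa" ✓)

jwrzlt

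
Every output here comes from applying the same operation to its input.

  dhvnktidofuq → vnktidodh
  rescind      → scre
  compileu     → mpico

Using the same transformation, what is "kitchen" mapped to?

tcki

The pattern: delete the last 3 characters, then move the first 2 characters to the end (rotate left by 2).
On "kitchen" that produces "tcki".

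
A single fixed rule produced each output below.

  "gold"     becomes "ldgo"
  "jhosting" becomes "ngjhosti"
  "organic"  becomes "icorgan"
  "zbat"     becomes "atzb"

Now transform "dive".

The transformation: move the last 2 characters to the front (rotate right by 2).
"dive" → "vedi".

vedi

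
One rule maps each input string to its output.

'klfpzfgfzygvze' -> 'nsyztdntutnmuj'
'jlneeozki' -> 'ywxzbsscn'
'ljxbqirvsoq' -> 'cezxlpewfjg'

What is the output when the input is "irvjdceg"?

suwfjxrq

In each case the input is transformed by: move the last 2 characters to the front (rotate right by 2), then shift every letter 12 places backward in the alphabet (wrapping around).
Working it through for "irvjdceg": intermediate "egirvjdc", final "suwfjxrq".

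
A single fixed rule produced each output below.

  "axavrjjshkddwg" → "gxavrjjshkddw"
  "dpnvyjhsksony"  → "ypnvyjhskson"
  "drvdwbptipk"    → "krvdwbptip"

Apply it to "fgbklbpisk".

kgbklbpis

The transformation: swap the first and last characters, then delete the last character.
On "fgbklbpisk": the first step gives "kgbklbpisf", and the second then gives "kgbklbpis".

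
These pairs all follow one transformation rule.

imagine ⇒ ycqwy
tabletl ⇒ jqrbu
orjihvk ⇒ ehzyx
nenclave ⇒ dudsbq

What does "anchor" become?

qdsx

In each case the input is transformed by: delete the last 2 characters, then shift every letter 10 places backward in the alphabet (wrapping around).
Doing the same to "anchor": "qdsx".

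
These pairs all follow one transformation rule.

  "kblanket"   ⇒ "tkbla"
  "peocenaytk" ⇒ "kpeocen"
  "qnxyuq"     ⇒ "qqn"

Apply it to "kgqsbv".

The rule is to move the last character to the front, then delete the last 3 characters.
Applying both steps to "kgqsbv": "vkgqsb", then "vkg".

vkg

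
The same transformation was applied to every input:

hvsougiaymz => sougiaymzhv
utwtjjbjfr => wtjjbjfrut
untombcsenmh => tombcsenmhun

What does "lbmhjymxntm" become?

mhjymxntmlb

What's happening: move the first 2 characters to the end (rotate left by 2).
Doing the same to "lbmhjymxntm": "mhjymxntmlb".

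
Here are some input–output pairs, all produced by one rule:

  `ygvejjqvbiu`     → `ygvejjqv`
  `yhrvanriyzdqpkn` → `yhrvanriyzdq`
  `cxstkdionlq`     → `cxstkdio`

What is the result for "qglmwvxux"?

The transformation: delete the last 3 characters.
For "qglmwvxux" the result is "qglmwv".

qglmwv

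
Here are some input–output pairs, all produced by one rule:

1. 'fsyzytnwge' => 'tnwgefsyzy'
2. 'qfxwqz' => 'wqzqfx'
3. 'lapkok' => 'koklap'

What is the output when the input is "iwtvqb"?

vqbiwt

The transformation: swap the front and back halves of the string.
Applying that to "iwtvqb" gives "vqbiwt".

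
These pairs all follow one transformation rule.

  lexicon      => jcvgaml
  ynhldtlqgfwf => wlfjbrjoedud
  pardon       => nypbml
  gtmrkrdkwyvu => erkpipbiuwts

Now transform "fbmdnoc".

dzkblma

The transformation: shift every letter 2 places backward in the alphabet (wrapping around).
Doing the same to "fbmdnoc": "dzkblma".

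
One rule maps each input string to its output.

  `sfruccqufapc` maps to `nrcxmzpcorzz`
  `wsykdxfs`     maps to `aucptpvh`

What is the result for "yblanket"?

khbqvyix

Looking at the pairs, the operation is to swap the front and back halves of the string, then shift every letter 3 places backward in the alphabet (wrapping around).
Working it through for "yblanket": intermediate "nketybla", final "khbqvyix".
(Check on "wsykdxfs": → "dxfswsyk" → "aucptpvh" ✓)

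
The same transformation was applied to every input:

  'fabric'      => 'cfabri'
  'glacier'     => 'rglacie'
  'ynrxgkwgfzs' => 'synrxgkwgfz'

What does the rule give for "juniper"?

The rule is to move the last character to the front.
Doing the same to "juniper": "rjunipe".

rjunipe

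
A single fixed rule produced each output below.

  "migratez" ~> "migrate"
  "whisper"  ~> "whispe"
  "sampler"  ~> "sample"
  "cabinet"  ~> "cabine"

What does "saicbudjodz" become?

saicbudjod

Looking at the pairs, the operation is to delete the last character.
Doing the same to "saicbudjodz": "saicbudjod".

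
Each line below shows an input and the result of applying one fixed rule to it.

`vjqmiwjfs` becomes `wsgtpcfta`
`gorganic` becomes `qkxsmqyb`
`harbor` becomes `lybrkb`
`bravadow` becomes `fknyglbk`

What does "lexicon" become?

Each output is the input with this applied: shift every letter 10 places forward in the alphabet (wrapping around), then move the first 3 characters to the end (rotate left by 3).
For "lexicon", step one produces "vohsmyx"; step two turns that into "smyxvoh".

smyxvoh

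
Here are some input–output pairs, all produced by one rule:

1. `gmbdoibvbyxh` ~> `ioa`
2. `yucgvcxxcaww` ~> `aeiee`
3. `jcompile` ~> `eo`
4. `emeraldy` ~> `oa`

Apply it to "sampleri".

uo

The transformation: shift every letter 2 places forward in the alphabet (wrapping around), then keep only the vowels.
"sampleri" → "ucorngtk" → "uo".
(Check on "emeraldy": → "gogtcnfa" → "oa" ✓)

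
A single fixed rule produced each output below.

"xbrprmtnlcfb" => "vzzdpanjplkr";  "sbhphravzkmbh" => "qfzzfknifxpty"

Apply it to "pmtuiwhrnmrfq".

nokdrpskglupf

In each case the input is transformed by: shift every letter 2 places backward in the alphabet (wrapping around), then take characters alternately from the front and the back (1st, last, 2nd, 2nd-last, ...).
Applying both steps to "pmtuiwhrnmrfq": "nkrsgufplkpdo", then "nokdrpskglupf".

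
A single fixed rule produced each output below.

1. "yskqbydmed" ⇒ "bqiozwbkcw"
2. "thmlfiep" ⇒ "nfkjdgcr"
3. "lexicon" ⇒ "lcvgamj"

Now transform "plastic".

Each output is the input with this applied: shift every letter 2 places backward in the alphabet (wrapping around), then swap the first and last characters.
Starting from "plastic": after the first operation, "njyqrga"; after the second, "ajyqrgn".

ajyqrgn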